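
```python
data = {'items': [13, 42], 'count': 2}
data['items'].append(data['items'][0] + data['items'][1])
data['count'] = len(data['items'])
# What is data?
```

After line 1: data = {'items': [13, 42], 'count': 2}
After line 2 (append 13 + 42 = 55): data = {'items': [13, 42, 55], 'count': 2}
After line 3 (count = len(items) = 3): data = {'items': [13, 42, 55], 'count': 3}

{'items': [13, 42, 55], 'count': 3}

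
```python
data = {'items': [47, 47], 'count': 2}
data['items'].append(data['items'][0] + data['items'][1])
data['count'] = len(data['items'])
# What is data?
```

After line 1: data = {'items': [47, 47], 'count': 2}
After line 2 (append 47 + 47 = 94): data = {'items': [47, 47, 94], 'count': 2}
After line 3 (count = len(items) = 3): data = {'items': [47, 47, 94], 'count': 3}

{'items': [47, 47, 94], 'count': 3}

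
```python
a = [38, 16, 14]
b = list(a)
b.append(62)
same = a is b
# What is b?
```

After line 1: a = [38, 16, 14]
After line 2 (b = list(a) is a shallow copy, new object): a = [38, 16, 14], b = [38, 16, 14]
After line 3 (append only mutates b): a = [38, 16, 14], b = [38, 16, 14, 62]
After line 4 (same = a is b; different objects -> False): same = False

[38, 16, 14, 62]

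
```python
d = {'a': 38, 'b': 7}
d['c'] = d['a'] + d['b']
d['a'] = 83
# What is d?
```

After line 1: d = {'a': 38, 'b': 7}
After line 2 (d['c'] = 38 + 7): d = {'a': 38, 'b': 7, 'c': 45}
After line 3: d = {'a': 83, 'b': 7, 'c': 45}

{'a': 83, 'b': 7, 'c': 45}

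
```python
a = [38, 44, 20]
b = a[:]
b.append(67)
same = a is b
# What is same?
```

After line 1: a = [38, 44, 20]
After line 2 (b = a[:] is a shallow copy, new object): a = [38, 44, 20], b = [38, 44, 20]
After line 3 (append only mutates b): a = [38, 44, 20], b = [38, 44, 20, 67]
After line 4 (same = a is b; different objects -> False): same = False

False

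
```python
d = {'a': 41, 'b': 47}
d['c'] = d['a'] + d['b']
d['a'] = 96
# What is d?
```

After line 1: d = {'a': 41, 'b': 47}
After line 2 (d['c'] = 41 + 47): d = {'a': 41, 'b': 47, 'c': 88}
After line 3: d = {'a': 96, 'b': 47, 'c': 88}

{'a': 96, 'b': 47, 'c': 88}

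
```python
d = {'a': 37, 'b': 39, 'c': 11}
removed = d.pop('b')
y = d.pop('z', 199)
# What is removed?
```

After line 1: d = {'a': 37, 'b': 39, 'c': 11}
After line 2 (pop 'b' returns 39): d = {'a': 37, 'c': 11}, removed = 39
After line 3 (pop 'z' missing, returns default 199): d = {'a': 37, 'c': 11}, y = 199

39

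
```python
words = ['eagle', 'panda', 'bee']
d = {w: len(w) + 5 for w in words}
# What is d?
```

{'eagle': 10, 'panda': 10, 'bee': 8}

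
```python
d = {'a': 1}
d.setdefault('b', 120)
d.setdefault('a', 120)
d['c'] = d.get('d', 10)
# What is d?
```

After line 1: d = {'a': 1}
After line 2 (setdefault adds 'b'=120): d = {'a': 1, 'b': 120}
After line 3 (setdefault 'a' no-op, already exists): d = {'a': 1, 'b': 120}
After line 4 (get('d', 10) returns default since 'd' not in d): d = {'a': 1, 'b': 120, 'c': 10}

{'a': 1, 'b': 120, 'c': 10}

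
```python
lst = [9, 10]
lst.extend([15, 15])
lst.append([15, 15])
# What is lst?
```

After line 1: lst = [9, 10]
After line 2 (extend unpacks [15, 15]): lst = [9, 10, 15, 15]
After line 3 (append adds [15, 15] as single element): lst = [9, 10, 15, 15, [15, 15]]

[9, 10, 15, 15, [15, 15]]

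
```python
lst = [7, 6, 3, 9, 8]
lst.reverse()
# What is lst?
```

[8, 9, 3, 6, 7]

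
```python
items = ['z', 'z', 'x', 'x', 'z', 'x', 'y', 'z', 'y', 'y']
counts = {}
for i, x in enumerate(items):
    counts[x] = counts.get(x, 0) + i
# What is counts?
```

Initial: counts = {}, items = ['z', 'z', 'x', 'x', 'z', 'x', 'y', 'z', 'y', 'y']
i=0, x='z': counts = {'z': 0}
i=1, x='z': counts = {'z': 1}
i=2, x='x': counts = {'z': 1, 'x': 2}
i=3, x='x': counts = {'z': 1, 'x': 5}
i=4, x='z': counts = {'z': 5, 'x': 5}
i=5, x='x': counts = {'z': 5, 'x': 10}
i=6, x='y': counts = {'z': 5, 'x': 10, 'y': 6}
i=7, x='z': counts = {'z': 12, 'x': 10, 'y': 6}
i=8, x='y': counts = {'z': 12, 'x': 10, 'y': 14}
i=9, x='y': counts = {'z': 12, 'x': 10, 'y': 23}

{'z': 12, 'x': 10, 'y': 23}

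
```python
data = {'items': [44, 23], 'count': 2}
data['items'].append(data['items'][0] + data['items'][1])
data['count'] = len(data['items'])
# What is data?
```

After line 1: data = {'items': [44, 23], 'count': 2}
After line 2 (append 44 + 23 = 67): data = {'items': [44, 23, 67], 'count': 2}
After line 3 (count = len(items) = 3): data = {'items': [44, 23, 67], 'count': 3}

{'items': [44, 23, 67], 'count': 3}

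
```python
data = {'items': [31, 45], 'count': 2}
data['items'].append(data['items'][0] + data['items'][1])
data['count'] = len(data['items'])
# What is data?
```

After line 1: data = {'items': [31, 45], 'count': 2}
After line 2 (append 31 + 45 = 76): data = {'items': [31, 45, 76], 'count': 2}
After line 3 (count = len(items) = 3): data = {'items': [31, 45, 76], 'count': 3}

{'items': [31, 45, 76], 'count': 3}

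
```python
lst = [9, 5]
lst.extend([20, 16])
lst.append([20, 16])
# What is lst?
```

After line 1: lst = [9, 5]
After line 2 (extend unpacks [20, 16]): lst = [9, 5, 20, 16]
After line 3 (append adds [20, 16] as single element): lst = [9, 5, 20, 16, [20, 16]]

[9, 5, 20, 16, [20, 16]]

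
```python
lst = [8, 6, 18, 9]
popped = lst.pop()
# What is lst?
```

[8, 6, 18]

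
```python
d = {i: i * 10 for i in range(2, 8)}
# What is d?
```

{2: 20, 3: 30, 4: 40, 5: 50, 6: 60, 7: 70}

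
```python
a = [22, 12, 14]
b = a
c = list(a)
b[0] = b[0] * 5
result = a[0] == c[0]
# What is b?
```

After line 1: a = [22, 12, 14]
After line 2 (b = a, alias): a = [22, 12, 14], b = [22, 12, 14]
After line 3 (c = list(a) is a copy, new object): c = [22, 12, 14]
After line 4 (b[0] = 22 * 5 = 110; mutates shared a/b): a = b = [110, 12, 14], c = [22, 12, 14]
After line 5 (a[0] = 110, c[0] = 22; result = False)

[110, 12, 14]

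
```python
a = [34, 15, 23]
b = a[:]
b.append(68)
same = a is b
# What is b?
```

After line 1: a = [34, 15, 23]
After line 2 (b = a[:] is a shallow copy, new object): a = [34, 15, 23], b = [34, 15, 23]
After line 3 (append only mutates b): a = [34, 15, 23], b = [34, 15, 23, 68]
After line 4 (same = a is b; different objects -> False): same = False

[34, 15, 23, 68]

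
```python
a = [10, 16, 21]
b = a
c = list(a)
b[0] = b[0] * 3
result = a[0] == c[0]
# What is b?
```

After line 1: a = [10, 16, 21]
After line 2 (b = a, alias): a = [10, 16, 21], b = [10, 16, 21]
After line 3 (c = list(a) is a copy, new object): c = [10, 16, 21]
After line 4 (b[0] = 10 * 3 = 30; mutates shared a/b): a = b = [30, 16, 21], c = [10, 16, 21]
After line 5 (a[0] = 30, c[0] = 10; result = False)

[30, 16, 21]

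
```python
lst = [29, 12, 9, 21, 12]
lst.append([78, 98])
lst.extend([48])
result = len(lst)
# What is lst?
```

After line 1: lst = [29, 12, 9, 21, 12]
After line 2 (append adds [78, 98] as single element): lst = [29, 12, 9, 21, 12, [78, 98]]
After line 3 (extend unpacks [48], adds 48): lst = [29, 12, 9, 21, 12, [78, 98], 48]
After line 4: result = len(lst) = 7

[29, 12, 9, 21, 12, [78, 98], 48]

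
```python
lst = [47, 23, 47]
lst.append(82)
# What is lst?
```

[47, 23, 47, 82]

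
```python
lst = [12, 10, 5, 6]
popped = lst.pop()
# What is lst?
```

[12, 10, 5]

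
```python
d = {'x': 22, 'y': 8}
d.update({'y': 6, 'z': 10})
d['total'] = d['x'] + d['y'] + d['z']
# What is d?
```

After line 1: d = {'x': 22, 'y': 8}
After line 2 (y overwritten, z added): d = {'x': 22, 'y': 6, 'z': 10}
After line 3 (total = 22 + 6 + 10 = 38): d = {'x': 22, 'y': 6, 'z': 10, 'total': 38}

{'x': 22, 'y': 6, 'z': 10, 'total': 38}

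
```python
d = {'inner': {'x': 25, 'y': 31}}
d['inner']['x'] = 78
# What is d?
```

After line 1: d = {'inner': {'x': 25, 'y': 31}}
After line 2 (inner x overwritten): d = {'inner': {'x': 78, 'y': 31}}

{'inner': {'x': 78, 'y': 31}}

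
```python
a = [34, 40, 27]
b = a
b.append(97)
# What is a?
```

After line 1: a = [34, 40, 27]
After line 2 (b = a is an alias, same object): a = [34, 40, 27], b = [34, 40, 27]
After line 3 (b.append mutates the shared list): a = [34, 40, 27, 97], b = [34, 40, 27, 97]

[34, 40, 27, 97]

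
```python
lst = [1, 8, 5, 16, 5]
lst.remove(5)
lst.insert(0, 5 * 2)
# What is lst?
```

After line 1: lst = [1, 8, 5, 16, 5]
After line 2 (remove first 5): lst = [1, 8, 16, 5]
After line 3 (insert 10 at index 0): lst = [10, 1, 8, 16, 5]

[10, 1, 8, 16, 5]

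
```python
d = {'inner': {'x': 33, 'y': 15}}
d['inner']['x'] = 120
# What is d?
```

After line 1: d = {'inner': {'x': 33, 'y': 15}}
After line 2 (inner x overwritten): d = {'inner': {'x': 120, 'y': 15}}

{'inner': {'x': 120, 'y': 15}}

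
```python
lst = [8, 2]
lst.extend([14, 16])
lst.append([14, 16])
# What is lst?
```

After line 1: lst = [8, 2]
After line 2 (extend unpacks [14, 16]): lst = [8, 2, 14, 16]
After line 3 (append adds [14, 16] as single element): lst = [8, 2, 14, 16, [14, 16]]

[8, 2, 14, 16, [14, 16]]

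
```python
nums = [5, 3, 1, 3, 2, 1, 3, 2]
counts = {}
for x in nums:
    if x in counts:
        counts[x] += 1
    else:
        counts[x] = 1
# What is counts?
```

Initial: counts = {}, nums = [5, 3, 1, 3, 2, 1, 3, 2]
See 5: counts = {5: 1}
See 3: counts = {5: 1, 3: 1}
See 1: counts = {5: 1, 3: 1, 1: 1}
See 3: counts = {5: 1, 3: 2, 1: 1}
See 2: counts = {5: 1, 3: 2, 1: 1, 2: 1}
See 1: counts = {5: 1, 3: 2, 1: 2, 2: 1}
See 3: counts = {5: 1, 3: 3, 1: 2, 2: 1}
See 2: counts = {5: 1, 3: 3, 1: 2, 2: 2}

{5: 1, 3: 3, 1: 2, 2: 2}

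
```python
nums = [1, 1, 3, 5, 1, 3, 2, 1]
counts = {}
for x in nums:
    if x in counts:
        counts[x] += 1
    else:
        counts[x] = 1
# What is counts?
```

Initial: counts = {}, nums = [1, 1, 3, 5, 1, 3, 2, 1]
See 1: counts = {1: 1}
See 1: counts = {1: 2}
See 3: counts = {1: 2, 3: 1}
See 5: counts = {1: 2, 3: 1, 5: 1}
See 1: counts = {1: 3, 3: 1, 5: 1}
See 3: counts = {1: 3, 3: 2, 5: 1}
See 2: counts = {1: 3, 3: 2, 5: 1, 2: 1}
See 1: counts = {1: 4, 3: 2, 5: 1, 2: 1}

{1: 4, 3: 2, 5: 1, 2: 1}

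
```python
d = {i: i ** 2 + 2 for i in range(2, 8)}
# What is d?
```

{2: 6, 3: 11, 4: 18, 5: 27, 6: 38, 7: 51}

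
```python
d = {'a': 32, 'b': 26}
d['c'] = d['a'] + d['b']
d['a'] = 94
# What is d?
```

After line 1: d = {'a': 32, 'b': 26}
After line 2 (d['c'] = 32 + 26): d = {'a': 32, 'b': 26, 'c': 58}
After line 3: d = {'a': 94, 'b': 26, 'c': 58}

{'a': 94, 'b': 26, 'c': 58}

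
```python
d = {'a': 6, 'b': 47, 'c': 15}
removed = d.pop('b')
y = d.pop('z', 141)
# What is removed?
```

After line 1: d = {'a': 6, 'b': 47, 'c': 15}
After line 2 (pop 'b' returns 47): d = {'a': 6, 'c': 15}, removed = 47
After line 3 (pop 'z' missing, returns default 141): d = {'a': 6, 'c': 15}, y = 141

47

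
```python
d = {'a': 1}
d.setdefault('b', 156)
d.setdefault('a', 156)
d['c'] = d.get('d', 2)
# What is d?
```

After line 1: d = {'a': 1}
After line 2 (setdefault adds 'b'=156): d = {'a': 1, 'b': 156}
After line 3 (setdefault 'a' no-op, already exists): d = {'a': 1, 'b': 156}
After line 4 (get('d', 2) returns default since 'd' not in d): d = {'a': 1, 'b': 156, 'c': 2}

{'a': 1, 'b': 156, 'c': 2}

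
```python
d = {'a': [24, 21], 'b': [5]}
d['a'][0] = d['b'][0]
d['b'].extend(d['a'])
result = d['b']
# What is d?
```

After line 1: d = {'a': [24, 21], 'b': [5]}
After line 2 (a[0] = b[0] = 5): d = {'a': [5, 21], 'b': [5]}
After line 3 (b.extend(a) appends [5, 21]): d = {'a': [5, 21], 'b': [5, 5, 21]}
After line 4: result = d['b'] = [5, 5, 21]

{'a': [5, 21], 'b': [5, 5, 21]}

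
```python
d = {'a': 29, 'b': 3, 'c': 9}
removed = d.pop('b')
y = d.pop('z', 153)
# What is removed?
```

After line 1: d = {'a': 29, 'b': 3, 'c': 9}
After line 2 (pop 'b' returns 3): d = {'a': 29, 'c': 9}, removed = 3
After line 3 (pop 'z' missing, returns default 153): d = {'a': 29, 'c': 9}, y = 153

3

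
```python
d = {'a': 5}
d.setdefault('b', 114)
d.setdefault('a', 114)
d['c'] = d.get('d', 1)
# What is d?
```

After line 1: d = {'a': 5}
After line 2 (setdefault adds 'b'=114): d = {'a': 5, 'b': 114}
After line 3 (setdefault 'a' no-op, already exists): d = {'a': 5, 'b': 114}
After line 4 (get('d', 1) returns default since 'd' not in d): d = {'a': 5, 'b': 114, 'c': 1}

{'a': 5, 'b': 114, 'c': 1}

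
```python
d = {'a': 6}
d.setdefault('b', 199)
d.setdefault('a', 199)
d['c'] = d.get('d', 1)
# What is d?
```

After line 1: d = {'a': 6}
After line 2 (setdefault adds 'b'=199): d = {'a': 6, 'b': 199}
After line 3 (setdefault 'a' no-op, already exists): d = {'a': 6, 'b': 199}
After line 4 (get('d', 1) returns default since 'd' not in d): d = {'a': 6, 'b': 199, 'c': 1}

{'a': 6, 'b': 199, 'c': 1}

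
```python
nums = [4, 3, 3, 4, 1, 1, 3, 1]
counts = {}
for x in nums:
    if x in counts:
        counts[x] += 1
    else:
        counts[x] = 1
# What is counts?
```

Initial: counts = {}, nums = [4, 3, 3, 4, 1, 1, 3, 1]
See 4: counts = {4: 1}
See 3: counts = {4: 1, 3: 1}
See 3: counts = {4: 1, 3: 2}
See 4: counts = {4: 2, 3: 2}
See 1: counts = {4: 2, 3: 2, 1: 1}
See 1: counts = {4: 2, 3: 2, 1: 2}
See 3: counts = {4: 2, 3: 3, 1: 2}
See 1: counts = {4: 2, 3: 3, 1: 3}

{4: 2, 3: 3, 1: 3}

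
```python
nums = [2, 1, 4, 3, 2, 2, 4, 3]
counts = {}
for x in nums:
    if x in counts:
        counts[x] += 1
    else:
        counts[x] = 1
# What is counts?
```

Initial: counts = {}, nums = [2, 1, 4, 3, 2, 2, 4, 3]
See 2: counts = {2: 1}
See 1: counts = {2: 1, 1: 1}
See 4: counts = {2: 1, 1: 1, 4: 1}
See 3: counts = {2: 1, 1: 1, 4: 1, 3: 1}
See 2: counts = {2: 2, 1: 1, 4: 1, 3: 1}
See 2: counts = {2: 3, 1: 1, 4: 1, 3: 1}
See 4: counts = {2: 3, 1: 1, 4: 2, 3: 1}
See 3: counts = {2: 3, 1: 1, 4: 2, 3: 2}

{2: 3, 1: 1, 4: 2, 3: 2}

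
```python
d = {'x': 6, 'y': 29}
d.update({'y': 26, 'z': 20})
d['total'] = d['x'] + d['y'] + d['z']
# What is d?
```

After line 1: d = {'x': 6, 'y': 29}
After line 2 (y overwritten, z added): d = {'x': 6, 'y': 26, 'z': 20}
After line 3 (total = 6 + 26 + 20 = 52): d = {'x': 6, 'y': 26, 'z': 20, 'total': 52}

{'x': 6, 'y': 26, 'z': 20, 'total': 52}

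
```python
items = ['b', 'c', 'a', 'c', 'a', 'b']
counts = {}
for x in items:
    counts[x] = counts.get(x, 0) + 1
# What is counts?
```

Initial: counts = {}, items = ['b', 'c', 'a', 'c', 'a', 'b']
See 'b': counts = {'b': 1}
See 'c': counts = {'b': 1, 'c': 1}
See 'a': counts = {'b': 1, 'c': 1, 'a': 1}
See 'c': counts = {'b': 1, 'c': 2, 'a': 1}
See 'a': counts = {'b': 1, 'c': 2, 'a': 2}
See 'b': counts = {'b': 2, 'c': 2, 'a': 2}

{'b': 2, 'c': 2, 'a': 2}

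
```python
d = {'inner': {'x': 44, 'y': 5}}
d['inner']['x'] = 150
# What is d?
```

After line 1: d = {'inner': {'x': 44, 'y': 5}}
After line 2 (inner x overwritten): d = {'inner': {'x': 150, 'y': 5}}

{'inner': {'x': 150, 'y': 5}}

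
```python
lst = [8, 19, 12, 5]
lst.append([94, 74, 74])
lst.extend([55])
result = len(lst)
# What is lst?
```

After line 1: lst = [8, 19, 12, 5]
After line 2 (append adds [94, 74, 74] as single element): lst = [8, 19, 12, 5, [94, 74, 74]]
After line 3 (extend unpacks [55], adds 55): lst = [8, 19, 12, 5, [94, 74, 74], 55]
After line 4: result = len(lst) = 6

[8, 19, 12, 5, [94, 74, 74], 55]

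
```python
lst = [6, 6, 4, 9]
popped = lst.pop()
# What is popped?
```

9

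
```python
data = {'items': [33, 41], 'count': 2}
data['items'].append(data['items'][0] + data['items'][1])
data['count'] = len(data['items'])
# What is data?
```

After line 1: data = {'items': [33, 41], 'count': 2}
After line 2 (append 33 + 41 = 74): data = {'items': [33, 41, 74], 'count': 2}
After line 3 (count = len(items) = 3): data = {'items': [33, 41, 74], 'count': 3}

{'items': [33, 41, 74], 'count': 3}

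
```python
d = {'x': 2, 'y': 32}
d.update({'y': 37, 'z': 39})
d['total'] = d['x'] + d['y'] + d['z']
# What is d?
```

After line 1: d = {'x': 2, 'y': 32}
After line 2 (y overwritten, z added): d = {'x': 2, 'y': 37, 'z': 39}
After line 3 (total = 2 + 37 + 39 = 78): d = {'x': 2, 'y': 37, 'z': 39, 'total': 78}

{'x': 2, 'y': 37, 'z': 39, 'total': 78}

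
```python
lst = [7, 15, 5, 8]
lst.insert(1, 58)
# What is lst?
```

[7, 58, 15, 5, 8]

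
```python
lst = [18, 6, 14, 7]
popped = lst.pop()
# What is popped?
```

7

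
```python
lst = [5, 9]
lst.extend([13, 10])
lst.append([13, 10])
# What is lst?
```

After line 1: lst = [5, 9]
After line 2 (extend unpacks [13, 10]): lst = [5, 9, 13, 10]
After line 3 (append adds [13, 10] as single element): lst = [5, 9, 13, 10, [13, 10]]

[5, 9, 13, 10, [13, 10]]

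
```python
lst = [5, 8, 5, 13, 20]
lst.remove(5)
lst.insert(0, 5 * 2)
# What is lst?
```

After line 1: lst = [5, 8, 5, 13, 20]
After line 2 (remove first 5): lst = [8, 5, 13, 20]
After line 3 (insert 10 at index 0): lst = [10, 8, 5, 13, 20]

[10, 8, 5, 13, 20]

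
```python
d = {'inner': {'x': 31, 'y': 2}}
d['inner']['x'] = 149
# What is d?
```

After line 1: d = {'inner': {'x': 31, 'y': 2}}
After line 2 (inner x overwritten): d = {'inner': {'x': 149, 'y': 2}}

{'inner': {'x': 149, 'y': 2}}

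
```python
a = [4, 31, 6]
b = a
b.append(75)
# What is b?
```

After line 1: a = [4, 31, 6]
After line 2 (b = a is an alias, same object): a = [4, 31, 6], b = [4, 31, 6]
After line 3 (b.append mutates the shared list): a = [4, 31, 6, 75], b = [4, 31, 6, 75]

[4, 31, 6, 75]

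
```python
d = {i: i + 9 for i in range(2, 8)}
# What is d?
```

{2: 11, 3: 12, 4: 13, 5: 14, 6: 15, 7: 16}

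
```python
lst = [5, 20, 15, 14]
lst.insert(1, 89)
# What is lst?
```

[5, 89, 20, 15, 14]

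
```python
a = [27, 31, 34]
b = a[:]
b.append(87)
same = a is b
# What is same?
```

After line 1: a = [27, 31, 34]
After line 2 (b = a[:] is a shallow copy, new object): a = [27, 31, 34], b = [27, 31, 34]
After line 3 (append only mutates b): a = [27, 31, 34], b = [27, 31, 34, 87]
After line 4 (same = a is b; different objects -> False): same = False

False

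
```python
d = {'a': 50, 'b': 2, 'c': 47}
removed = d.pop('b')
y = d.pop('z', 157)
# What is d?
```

After line 1: d = {'a': 50, 'b': 2, 'c': 47}
After line 2 (pop 'b' returns 2): d = {'a': 50, 'c': 47}, removed = 2
After line 3 (pop 'z' missing, returns default 157): d = {'a': 50, 'c': 47}, y = 157

{'a': 50, 'c': 47}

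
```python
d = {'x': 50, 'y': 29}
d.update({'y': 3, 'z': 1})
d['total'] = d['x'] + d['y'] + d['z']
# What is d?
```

After line 1: d = {'x': 50, 'y': 29}
After line 2 (y overwritten, z added): d = {'x': 50, 'y': 3, 'z': 1}
After line 3 (total = 50 + 3 + 1 = 54): d = {'x': 50, 'y': 3, 'z': 1, 'total': 54}

{'x': 50, 'y': 3, 'z': 1, 'total': 54}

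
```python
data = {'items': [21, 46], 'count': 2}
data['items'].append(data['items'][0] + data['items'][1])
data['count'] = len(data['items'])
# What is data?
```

After line 1: data = {'items': [21, 46], 'count': 2}
After line 2 (append 21 + 46 = 67): data = {'items': [21, 46, 67], 'count': 2}
After line 3 (count = len(items) = 3): data = {'items': [21, 46, 67], 'count': 3}

{'items': [21, 46, 67], 'count': 3}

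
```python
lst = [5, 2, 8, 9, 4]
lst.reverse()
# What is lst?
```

[4, 9, 8, 2, 5]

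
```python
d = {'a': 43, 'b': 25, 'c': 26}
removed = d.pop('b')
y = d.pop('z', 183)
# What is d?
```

After line 1: d = {'a': 43, 'b': 25, 'c': 26}
After line 2 (pop 'b' returns 25): d = {'a': 43, 'c': 26}, removed = 25
After line 3 (pop 'z' missing, returns default 183): d = {'a': 43, 'c': 26}, y = 183

{'a': 43, 'c': 26}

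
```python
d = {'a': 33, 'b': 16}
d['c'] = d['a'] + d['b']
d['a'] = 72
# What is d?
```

After line 1: d = {'a': 33, 'b': 16}
After line 2 (d['c'] = 33 + 16): d = {'a': 33, 'b': 16, 'c': 49}
After line 3: d = {'a': 72, 'b': 16, 'c': 49}

{'a': 72, 'b': 16, 'c': 49}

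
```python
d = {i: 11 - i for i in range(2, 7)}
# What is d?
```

{2: 9, 3: 8, 4: 7, 5: 6, 6: 5}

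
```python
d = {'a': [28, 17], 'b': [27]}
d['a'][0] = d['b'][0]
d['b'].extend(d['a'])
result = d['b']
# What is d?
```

After line 1: d = {'a': [28, 17], 'b': [27]}
After line 2 (a[0] = b[0] = 27): d = {'a': [27, 17], 'b': [27]}
After line 3 (b.extend(a) appends [27, 17]): d = {'a': [27, 17], 'b': [27, 27, 17]}
After line 4: result = d['b'] = [27, 27, 17]

{'a': [27, 17], 'b': [27, 27, 17]}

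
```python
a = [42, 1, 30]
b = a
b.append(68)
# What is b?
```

After line 1: a = [42, 1, 30]
After line 2 (b = a is an alias, same object): a = [42, 1, 30], b = [42, 1, 30]
After line 3 (b.append mutates the shared list): a = [42, 1, 30, 68], b = [42, 1, 30, 68]

[42, 1, 30, 68]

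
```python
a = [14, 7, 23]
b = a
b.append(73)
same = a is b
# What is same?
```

After line 1: a = [14, 7, 23]
After line 2 (b = a is an alias, same object): a = [14, 7, 23], b = [14, 7, 23]
After line 3 (b.append mutates the shared list): a = [14, 7, 23, 73], b = [14, 7, 23, 73]
After line 4 (same = a is b; same object -> True): same = True

True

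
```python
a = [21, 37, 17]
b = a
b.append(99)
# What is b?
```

After line 1: a = [21, 37, 17]
After line 2 (b = a is an alias, same object): a = [21, 37, 17], b = [21, 37, 17]
After line 3 (b.append mutates the shared list): a = [21, 37, 17, 99], b = [21, 37, 17, 99]

[21, 37, 17, 99]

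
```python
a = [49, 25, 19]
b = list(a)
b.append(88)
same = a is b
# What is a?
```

After line 1: a = [49, 25, 19]
After line 2 (b = list(a) is a shallow copy, new object): a = [49, 25, 19], b = [49, 25, 19]
After line 3 (append only mutates b): a = [49, 25, 19], b = [49, 25, 19, 88]
After line 4 (same = a is b; different objects -> False): same = False

[49, 25, 19]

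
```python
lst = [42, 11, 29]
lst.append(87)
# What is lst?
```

[42, 11, 29, 87]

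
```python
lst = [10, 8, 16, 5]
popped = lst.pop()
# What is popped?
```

5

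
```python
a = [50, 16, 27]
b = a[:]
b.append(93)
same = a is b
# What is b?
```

After line 1: a = [50, 16, 27]
After line 2 (b = a[:] is a shallow copy, new object): a = [50, 16, 27], b = [50, 16, 27]
After line 3 (append only mutates b): a = [50, 16, 27], b = [50, 16, 27, 93]
After line 4 (same = a is b; different objects -> False): same = False

[50, 16, 27, 93]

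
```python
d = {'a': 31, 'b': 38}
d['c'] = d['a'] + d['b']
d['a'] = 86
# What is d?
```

After line 1: d = {'a': 31, 'b': 38}
After line 2 (d['c'] = 31 + 38): d = {'a': 31, 'b': 38, 'c': 69}
After line 3: d = {'a': 86, 'b': 38, 'c': 69}

{'a': 86, 'b': 38, 'c': 69}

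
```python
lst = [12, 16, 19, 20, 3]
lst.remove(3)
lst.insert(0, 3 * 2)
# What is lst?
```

After line 1: lst = [12, 16, 19, 20, 3]
After line 2 (remove first 3): lst = [12, 16, 19, 20]
After line 3 (insert 6 at index 0): lst = [6, 12, 16, 19, 20]

[6, 12, 16, 19, 20]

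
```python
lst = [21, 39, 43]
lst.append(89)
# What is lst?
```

[21, 39, 43, 89]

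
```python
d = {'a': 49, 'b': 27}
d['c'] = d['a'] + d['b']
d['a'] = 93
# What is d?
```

After line 1: d = {'a': 49, 'b': 27}
After line 2 (d['c'] = 49 + 27): d = {'a': 49, 'b': 27, 'c': 76}
After line 3: d = {'a': 93, 'b': 27, 'c': 76}

{'a': 93, 'b': 27, 'c': 76}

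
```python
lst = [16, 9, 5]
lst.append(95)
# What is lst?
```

[16, 9, 5, 95]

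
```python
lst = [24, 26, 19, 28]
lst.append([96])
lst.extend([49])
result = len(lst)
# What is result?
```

After line 1: lst = [24, 26, 19, 28]
After line 2 (append adds [96] as single element): lst = [24, 26, 19, 28, [96]]
After line 3 (extend unpacks [49], adds 49): lst = [24, 26, 19, 28, [96], 49]
After line 4: result = len(lst) = 6

6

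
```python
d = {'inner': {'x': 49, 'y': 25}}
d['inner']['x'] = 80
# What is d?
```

After line 1: d = {'inner': {'x': 49, 'y': 25}}
After line 2 (inner x overwritten): d = {'inner': {'x': 80, 'y': 25}}

{'inner': {'x': 80, 'y': 25}}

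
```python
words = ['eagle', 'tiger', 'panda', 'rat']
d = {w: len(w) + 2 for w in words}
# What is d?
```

{'eagle': 7, 'tiger': 7, 'panda': 7, 'rat': 5}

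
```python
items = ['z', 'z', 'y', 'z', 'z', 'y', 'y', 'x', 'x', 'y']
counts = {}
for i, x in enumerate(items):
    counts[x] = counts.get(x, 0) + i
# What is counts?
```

Initial: counts = {}, items = ['z', 'z', 'y', 'z', 'z', 'y', 'y', 'x', 'x', 'y']
i=0, x='z': counts = {'z': 0}
i=1, x='z': counts = {'z': 1}
i=2, x='y': counts = {'z': 1, 'y': 2}
i=3, x='z': counts = {'z': 4, 'y': 2}
i=4, x='z': counts = {'z': 8, 'y': 2}
i=5, x='y': counts = {'z': 8, 'y': 7}
i=6, x='y': counts = {'z': 8, 'y': 13}
i=7, x='x': counts = {'z': 8, 'y': 13, 'x': 7}
i=8, x='x': counts = {'z': 8, 'y': 13, 'x': 15}
i=9, x='y': counts = {'z': 8, 'y': 22, 'x': 15}

{'z': 8, 'y': 22, 'x': 15}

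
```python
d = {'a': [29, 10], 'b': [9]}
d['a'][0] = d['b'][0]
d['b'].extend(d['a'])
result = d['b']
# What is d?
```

After line 1: d = {'a': [29, 10], 'b': [9]}
After line 2 (a[0] = b[0] = 9): d = {'a': [9, 10], 'b': [9]}
After line 3 (b.extend(a) appends [9, 10]): d = {'a': [9, 10], 'b': [9, 9, 10]}
After line 4: result = d['b'] = [9, 9, 10]

{'a': [9, 10], 'b': [9, 9, 10]}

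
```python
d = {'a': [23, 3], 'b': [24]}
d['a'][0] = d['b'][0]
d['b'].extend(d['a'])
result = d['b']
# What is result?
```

After line 1: d = {'a': [23, 3], 'b': [24]}
After line 2 (a[0] = b[0] = 24): d = {'a': [24, 3], 'b': [24]}
After line 3 (b.extend(a) appends [24, 3]): d = {'a': [24, 3], 'b': [24, 24, 3]}
After line 4: result = d['b'] = [24, 24, 3]

[24, 24, 3]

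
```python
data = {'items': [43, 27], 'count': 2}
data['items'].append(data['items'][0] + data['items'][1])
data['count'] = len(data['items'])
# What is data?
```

After line 1: data = {'items': [43, 27], 'count': 2}
After line 2 (append 43 + 27 = 70): data = {'items': [43, 27, 70], 'count': 2}
After line 3 (count = len(items) = 3): data = {'items': [43, 27, 70], 'count': 3}

{'items': [43, 27, 70], 'count': 3}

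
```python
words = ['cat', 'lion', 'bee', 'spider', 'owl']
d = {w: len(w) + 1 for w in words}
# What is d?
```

{'cat': 4, 'lion': 5, 'bee': 4, 'spider': 7, 'owl': 4}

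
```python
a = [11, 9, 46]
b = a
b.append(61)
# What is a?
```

After line 1: a = [11, 9, 46]
After line 2 (b = a is an alias, same object): a = [11, 9, 46], b = [11, 9, 46]
After line 3 (b.append mutates the shared list): a = [11, 9, 46, 61], b = [11, 9, 46, 61]

[11, 9, 46, 61]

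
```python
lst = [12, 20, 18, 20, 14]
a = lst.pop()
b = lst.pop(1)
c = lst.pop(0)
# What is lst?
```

After line 1: lst = [12, 20, 18, 20, 14]
After line 2 (pop() -> a = 14): lst = [12, 20, 18, 20]
After line 3 (pop(1) -> b = 20): lst = [12, 18, 20]
After line 4 (pop(0) -> c = 12): lst = [18, 20]

[18, 20]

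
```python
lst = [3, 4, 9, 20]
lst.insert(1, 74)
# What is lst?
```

[3, 74, 4, 9, 20]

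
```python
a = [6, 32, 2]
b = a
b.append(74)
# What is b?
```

After line 1: a = [6, 32, 2]
After line 2 (b = a is an alias, same object): a = [6, 32, 2], b = [6, 32, 2]
After line 3 (b.append mutates the shared list): a = [6, 32, 2, 74], b = [6, 32, 2, 74]

[6, 32, 2, 74]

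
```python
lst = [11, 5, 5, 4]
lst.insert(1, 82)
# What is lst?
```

[11, 82, 5, 5, 4]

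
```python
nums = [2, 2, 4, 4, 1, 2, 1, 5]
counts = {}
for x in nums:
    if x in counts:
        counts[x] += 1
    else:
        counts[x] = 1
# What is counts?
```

Initial: counts = {}, nums = [2, 2, 4, 4, 1, 2, 1, 5]
See 2: counts = {2: 1}
See 2: counts = {2: 2}
See 4: counts = {2: 2, 4: 1}
See 4: counts = {2: 2, 4: 2}
See 1: counts = {2: 2, 4: 2, 1: 1}
See 2: counts = {2: 3, 4: 2, 1: 1}
See 1: counts = {2: 3, 4: 2, 1: 2}
See 5: counts = {2: 3, 4: 2, 1: 2, 5: 1}

{2: 3, 4: 2, 1: 2, 5: 1}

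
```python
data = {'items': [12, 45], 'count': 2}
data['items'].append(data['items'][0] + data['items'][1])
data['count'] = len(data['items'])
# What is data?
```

After line 1: data = {'items': [12, 45], 'count': 2}
After line 2 (append 12 + 45 = 57): data = {'items': [12, 45, 57], 'count': 2}
After line 3 (count = len(items) = 3): data = {'items': [12, 45, 57], 'count': 3}

{'items': [12, 45, 57], 'count': 3}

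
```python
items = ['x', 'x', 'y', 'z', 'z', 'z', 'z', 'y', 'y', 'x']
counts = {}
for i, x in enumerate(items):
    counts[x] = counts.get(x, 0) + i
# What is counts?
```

Initial: counts = {}, items = ['x', 'x', 'y', 'z', 'z', 'z', 'z', 'y', 'y', 'x']
i=0, x='x': counts = {'x': 0}
i=1, x='x': counts = {'x': 1}
i=2, x='y': counts = {'x': 1, 'y': 2}
i=3, x='z': counts = {'x': 1, 'y': 2, 'z': 3}
i=4, x='z': counts = {'x': 1, 'y': 2, 'z': 7}
i=5, x='z': counts = {'x': 1, 'y': 2, 'z': 12}
i=6, x='z': counts = {'x': 1, 'y': 2, 'z': 18}
i=7, x='y': counts = {'x': 1, 'y': 9, 'z': 18}
i=8, x='y': counts = {'x': 1, 'y': 17, 'z': 18}
i=9, x='x': counts = {'x': 10, 'y': 17, 'z': 18}

{'x': 10, 'y': 17, 'z': 18}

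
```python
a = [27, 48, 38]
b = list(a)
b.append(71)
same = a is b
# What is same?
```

After line 1: a = [27, 48, 38]
After line 2 (b = list(a) is a shallow copy, new object): a = [27, 48, 38], b = [27, 48, 38]
After line 3 (append only mutates b): a = [27, 48, 38], b = [27, 48, 38, 71]
After line 4 (same = a is b; different objects -> False): same = False

False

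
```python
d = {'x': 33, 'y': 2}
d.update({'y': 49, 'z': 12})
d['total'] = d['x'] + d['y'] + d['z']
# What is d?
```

After line 1: d = {'x': 33, 'y': 2}
After line 2 (y overwritten, z added): d = {'x': 33, 'y': 49, 'z': 12}
After line 3 (total = 33 + 49 + 12 = 94): d = {'x': 33, 'y': 49, 'z': 12, 'total': 94}

{'x': 33, 'y': 49, 'z': 12, 'total': 94}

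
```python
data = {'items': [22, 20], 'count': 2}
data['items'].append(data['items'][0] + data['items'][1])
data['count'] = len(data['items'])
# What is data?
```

After line 1: data = {'items': [22, 20], 'count': 2}
After line 2 (append 22 + 20 = 42): data = {'items': [22, 20, 42], 'count': 2}
After line 3 (count = len(items) = 3): data = {'items': [22, 20, 42], 'count': 3}

{'items': [22, 20, 42], 'count': 3}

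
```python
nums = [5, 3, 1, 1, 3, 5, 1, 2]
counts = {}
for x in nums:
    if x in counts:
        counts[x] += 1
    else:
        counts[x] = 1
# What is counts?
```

Initial: counts = {}, nums = [5, 3, 1, 1, 3, 5, 1, 2]
See 5: counts = {5: 1}
See 3: counts = {5: 1, 3: 1}
See 1: counts = {5: 1, 3: 1, 1: 1}
See 1: counts = {5: 1, 3: 1, 1: 2}
See 3: counts = {5: 1, 3: 2, 1: 2}
See 5: counts = {5: 2, 3: 2, 1: 2}
See 1: counts = {5: 2, 3: 2, 1: 3}
See 2: counts = {5: 2, 3: 2, 1: 3, 2: 1}

{5: 2, 3: 2, 1: 3, 2: 1}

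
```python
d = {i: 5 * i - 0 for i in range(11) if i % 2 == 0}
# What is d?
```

{0: 0, 2: 10, 4: 20, 6: 30, 8: 40, 10: 50}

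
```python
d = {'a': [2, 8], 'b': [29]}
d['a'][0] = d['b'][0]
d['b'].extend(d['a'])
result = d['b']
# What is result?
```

After line 1: d = {'a': [2, 8], 'b': [29]}
After line 2 (a[0] = b[0] = 29): d = {'a': [29, 8], 'b': [29]}
After line 3 (b.extend(a) appends [29, 8]): d = {'a': [29, 8], 'b': [29, 29, 8]}
After line 4: result = d['b'] = [29, 29, 8]

[29, 29, 8]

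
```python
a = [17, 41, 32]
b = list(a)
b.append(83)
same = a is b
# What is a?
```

After line 1: a = [17, 41, 32]
After line 2 (b = list(a) is a shallow copy, new object): a = [17, 41, 32], b = [17, 41, 32]
After line 3 (append only mutates b): a = [17, 41, 32], b = [17, 41, 32, 83]
After line 4 (same = a is b; different objects -> False): same = False

[17, 41, 32]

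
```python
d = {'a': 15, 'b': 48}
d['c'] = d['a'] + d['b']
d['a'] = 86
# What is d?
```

After line 1: d = {'a': 15, 'b': 48}
After line 2 (d['c'] = 15 + 48): d = {'a': 15, 'b': 48, 'c': 63}
After line 3: d = {'a': 86, 'b': 48, 'c': 63}

{'a': 86, 'b': 48, 'c': 63}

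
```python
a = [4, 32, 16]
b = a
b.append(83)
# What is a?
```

After line 1: a = [4, 32, 16]
After line 2 (b = a is an alias, same object): a = [4, 32, 16], b = [4, 32, 16]
After line 3 (b.append mutates the shared list): a = [4, 32, 16, 83], b = [4, 32, 16, 83]

[4, 32, 16, 83]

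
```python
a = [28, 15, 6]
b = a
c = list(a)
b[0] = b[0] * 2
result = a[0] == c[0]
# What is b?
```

After line 1: a = [28, 15, 6]
After line 2 (b = a, alias): a = [28, 15, 6], b = [28, 15, 6]
After line 3 (c = list(a) is a copy, new object): c = [28, 15, 6]
After line 4 (b[0] = 28 * 2 = 56; mutates shared a/b): a = b = [56, 15, 6], c = [28, 15, 6]
After line 5 (a[0] = 56, c[0] = 28; result = False)

[56, 15, 6]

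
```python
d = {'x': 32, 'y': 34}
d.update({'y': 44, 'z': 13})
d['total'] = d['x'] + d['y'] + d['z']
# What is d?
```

After line 1: d = {'x': 32, 'y': 34}
After line 2 (y overwritten, z added): d = {'x': 32, 'y': 44, 'z': 13}
After line 3 (total = 32 + 44 + 13 = 89): d = {'x': 32, 'y': 44, 'z': 13, 'total': 89}

{'x': 32, 'y': 44, 'z': 13, 'total': 89}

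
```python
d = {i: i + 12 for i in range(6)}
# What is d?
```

{0: 12, 1: 13, 2: 14, 3: 15, 4: 16, 5: 17}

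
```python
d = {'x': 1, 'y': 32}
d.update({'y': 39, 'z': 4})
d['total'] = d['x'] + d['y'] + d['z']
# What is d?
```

After line 1: d = {'x': 1, 'y': 32}
After line 2 (y overwritten, z added): d = {'x': 1, 'y': 39, 'z': 4}
After line 3 (total = 1 + 39 + 4 = 44): d = {'x': 1, 'y': 39, 'z': 4, 'total': 44}

{'x': 1, 'y': 39, 'z': 4, 'total': 44}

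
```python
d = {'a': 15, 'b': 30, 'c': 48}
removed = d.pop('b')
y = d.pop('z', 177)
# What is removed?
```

After line 1: d = {'a': 15, 'b': 30, 'c': 48}
After line 2 (pop 'b' returns 30): d = {'a': 15, 'c': 48}, removed = 30
After line 3 (pop 'z' missing, returns default 177): d = {'a': 15, 'c': 48}, y = 177

30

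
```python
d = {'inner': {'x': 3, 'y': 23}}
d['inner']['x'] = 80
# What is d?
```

After line 1: d = {'inner': {'x': 3, 'y': 23}}
After line 2 (inner x overwritten): d = {'inner': {'x': 80, 'y': 23}}

{'inner': {'x': 80, 'y': 23}}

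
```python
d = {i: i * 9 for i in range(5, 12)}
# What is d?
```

{5: 45, 6: 54, 7: 63, 8: 72, 9: 81, 10: 90, 11: 99}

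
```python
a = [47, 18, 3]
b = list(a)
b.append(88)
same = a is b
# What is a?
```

After line 1: a = [47, 18, 3]
After line 2 (b = list(a) is a shallow copy, new object): a = [47, 18, 3], b = [47, 18, 3]
After line 3 (append only mutates b): a = [47, 18, 3], b = [47, 18, 3, 88]
After line 4 (same = a is b; different objects -> False): same = False

[47, 18, 3]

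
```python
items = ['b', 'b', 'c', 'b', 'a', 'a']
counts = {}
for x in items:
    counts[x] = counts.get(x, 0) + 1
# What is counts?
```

Initial: counts = {}, items = ['b', 'b', 'c', 'b', 'a', 'a']
See 'b': counts = {'b': 1}
See 'b': counts = {'b': 2}
See 'c': counts = {'b': 2, 'c': 1}
See 'b': counts = {'b': 3, 'c': 1}
See 'a': counts = {'b': 3, 'c': 1, 'a': 1}
See 'a': counts = {'b': 3, 'c': 1, 'a': 2}

{'b': 3, 'c': 1, 'a': 2}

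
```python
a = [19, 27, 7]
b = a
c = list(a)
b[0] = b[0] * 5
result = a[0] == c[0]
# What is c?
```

After line 1: a = [19, 27, 7]
After line 2 (b = a, alias): a = [19, 27, 7], b = [19, 27, 7]
After line 3 (c = list(a) is a copy, new object): c = [19, 27, 7]
After line 4 (b[0] = 19 * 5 = 95; mutates shared a/b): a = b = [95, 27, 7], c = [19, 27, 7]
After line 5 (a[0] = 95, c[0] = 19; result = False)

[19, 27, 7]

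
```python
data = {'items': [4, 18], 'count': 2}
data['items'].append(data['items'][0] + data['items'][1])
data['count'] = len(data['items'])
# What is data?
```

After line 1: data = {'items': [4, 18], 'count': 2}
After line 2 (append 4 + 18 = 22): data = {'items': [4, 18, 22], 'count': 2}
After line 3 (count = len(items) = 3): data = {'items': [4, 18, 22], 'count': 3}

{'items': [4, 18, 22], 'count': 3}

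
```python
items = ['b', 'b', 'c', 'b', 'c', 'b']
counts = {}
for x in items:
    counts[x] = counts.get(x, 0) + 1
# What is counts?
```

Initial: counts = {}, items = ['b', 'b', 'c', 'b', 'c', 'b']
See 'b': counts = {'b': 1}
See 'b': counts = {'b': 2}
See 'c': counts = {'b': 2, 'c': 1}
See 'b': counts = {'b': 3, 'c': 1}
See 'c': counts = {'b': 3, 'c': 2}
See 'b': counts = {'b': 4, 'c': 2}

{'b': 4, 'c': 2}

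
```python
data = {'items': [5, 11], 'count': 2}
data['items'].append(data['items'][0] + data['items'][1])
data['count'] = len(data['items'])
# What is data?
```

After line 1: data = {'items': [5, 11], 'count': 2}
After line 2 (append 5 + 11 = 16): data = {'items': [5, 11, 16], 'count': 2}
After line 3 (count = len(items) = 3): data = {'items': [5, 11, 16], 'count': 3}

{'items': [5, 11, 16], 'count': 3}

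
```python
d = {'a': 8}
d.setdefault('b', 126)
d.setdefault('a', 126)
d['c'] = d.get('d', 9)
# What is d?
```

After line 1: d = {'a': 8}
After line 2 (setdefault adds 'b'=126): d = {'a': 8, 'b': 126}
After line 3 (setdefault 'a' no-op, already exists): d = {'a': 8, 'b': 126}
After line 4 (get('d', 9) returns default since 'd' not in d): d = {'a': 8, 'b': 126, 'c': 9}

{'a': 8, 'b': 126, 'c': 9}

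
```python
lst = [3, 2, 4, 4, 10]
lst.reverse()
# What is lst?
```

[10, 4, 4, 2, 3]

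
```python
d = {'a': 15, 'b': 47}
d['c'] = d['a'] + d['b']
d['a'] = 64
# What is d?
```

After line 1: d = {'a': 15, 'b': 47}
After line 2 (d['c'] = 15 + 47): d = {'a': 15, 'b': 47, 'c': 62}
After line 3: d = {'a': 64, 'b': 47, 'c': 62}

{'a': 64, 'b': 47, 'c': 62}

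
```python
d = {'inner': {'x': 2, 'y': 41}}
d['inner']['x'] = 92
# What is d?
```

After line 1: d = {'inner': {'x': 2, 'y': 41}}
After line 2 (inner x overwritten): d = {'inner': {'x': 92, 'y': 41}}

{'inner': {'x': 92, 'y': 41}}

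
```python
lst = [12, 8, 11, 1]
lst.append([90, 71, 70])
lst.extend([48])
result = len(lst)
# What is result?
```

After line 1: lst = [12, 8, 11, 1]
After line 2 (append adds [90, 71, 70] as single element): lst = [12, 8, 11, 1, [90, 71, 70]]
After line 3 (extend unpacks [48], adds 48): lst = [12, 8, 11, 1, [90, 71, 70], 48]
After line 4: result = len(lst) = 6

6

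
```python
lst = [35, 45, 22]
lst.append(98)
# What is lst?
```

[35, 45, 22, 98]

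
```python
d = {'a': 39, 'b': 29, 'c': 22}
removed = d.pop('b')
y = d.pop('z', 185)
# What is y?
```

After line 1: d = {'a': 39, 'b': 29, 'c': 22}
After line 2 (pop 'b' returns 29): d = {'a': 39, 'c': 22}, removed = 29
After line 3 (pop 'z' missing, returns default 185): d = {'a': 39, 'c': 22}, y = 185

185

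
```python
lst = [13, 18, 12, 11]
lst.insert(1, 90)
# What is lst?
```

[13, 90, 18, 12, 11]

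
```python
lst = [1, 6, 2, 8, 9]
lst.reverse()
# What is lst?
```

[9, 8, 2, 6, 1]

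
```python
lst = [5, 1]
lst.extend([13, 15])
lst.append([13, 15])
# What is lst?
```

After line 1: lst = [5, 1]
After line 2 (extend unpacks [13, 15]): lst = [5, 1, 13, 15]
After line 3 (append adds [13, 15] as single element): lst = [5, 1, 13, 15, [13, 15]]

[5, 1, 13, 15, [13, 15]]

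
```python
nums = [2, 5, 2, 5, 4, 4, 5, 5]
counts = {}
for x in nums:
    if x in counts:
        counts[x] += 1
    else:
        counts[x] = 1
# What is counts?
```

Initial: counts = {}, nums = [2, 5, 2, 5, 4, 4, 5, 5]
See 2: counts = {2: 1}
See 5: counts = {2: 1, 5: 1}
See 2: counts = {2: 2, 5: 1}
See 5: counts = {2: 2, 5: 2}
See 4: counts = {2: 2, 5: 2, 4: 1}
See 4: counts = {2: 2, 5: 2, 4: 2}
See 5: counts = {2: 2, 5: 3, 4: 2}
See 5: counts = {2: 2, 5: 4, 4: 2}

{2: 2, 5: 4, 4: 2}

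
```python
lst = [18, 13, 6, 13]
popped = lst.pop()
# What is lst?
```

[18, 13, 6]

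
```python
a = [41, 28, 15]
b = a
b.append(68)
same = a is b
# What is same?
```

After line 1: a = [41, 28, 15]
After line 2 (b = a is an alias, same object): a = [41, 28, 15], b = [41, 28, 15]
After line 3 (b.append mutates the shared list): a = [41, 28, 15, 68], b = [41, 28, 15, 68]
After line 4 (same = a is b; same object -> True): same = True

True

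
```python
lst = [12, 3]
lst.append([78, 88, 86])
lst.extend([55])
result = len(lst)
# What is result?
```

After line 1: lst = [12, 3]
After line 2 (append adds [78, 88, 86] as single element): lst = [12, 3, [78, 88, 86]]
After line 3 (extend unpacks [55], adds 55): lst = [12, 3, [78, 88, 86], 55]
After line 4: result = len(lst) = 4

4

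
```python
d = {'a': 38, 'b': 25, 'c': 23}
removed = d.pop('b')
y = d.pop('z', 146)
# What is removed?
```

After line 1: d = {'a': 38, 'b': 25, 'c': 23}
After line 2 (pop 'b' returns 25): d = {'a': 38, 'c': 23}, removed = 25
After line 3 (pop 'z' missing, returns default 146): d = {'a': 38, 'c': 23}, y = 146

25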